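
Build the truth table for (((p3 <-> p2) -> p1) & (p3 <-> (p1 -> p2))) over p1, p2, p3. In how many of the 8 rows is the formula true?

3

p1  p2  p3  |  φ
T   T   T   |  T
T   T   F   |  F
T   F   T   |  F
T   F   F   |  T
F   T   T   |  F
F   T   F   |  F
F   F   T   |  T
F   F   F   |  F
The formula is true on 3 of the 8 rows.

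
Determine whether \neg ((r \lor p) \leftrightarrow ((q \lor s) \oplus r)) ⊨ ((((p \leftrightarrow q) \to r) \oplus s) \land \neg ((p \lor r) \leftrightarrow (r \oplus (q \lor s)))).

p | q | r | s || φ | ψ
T | T | T | T || T | F
T | T | T | F || T | T
T | T | F | T || F | F
T | T | F | F || F | F
T | F | T | T || T | F
T | F | T | F || F | F
T | F | F | T || F | F
T | F | F | F || T | T
F | T | T | T || T | F
F | T | T | F || T | T
F | T | F | T || T | F
F | T | F | F || T | T
F | F | T | T || T | F
F | F | T | F || F | F
F | F | F | T || T | T
F | F | F | F || F | F
At p=T, q=T, r=T, s=T we have φ true but ψ false, so φ does not entail ψ.

no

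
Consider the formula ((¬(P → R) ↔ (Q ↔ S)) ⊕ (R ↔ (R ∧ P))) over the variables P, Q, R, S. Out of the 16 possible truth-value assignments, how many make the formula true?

  P   |   Q   |   R   |   S   |   φ  
----- | ----- | ----- | ----- | -----
 True |  True |  True |  True |  True
 True |  True |  True | False | False
 True |  True | False |  True | False
 True |  True | False | False |  True
 True | False |  True |  True | False
 True | False |  True | False |  True
 True | False | False |  True |  True
 True | False | False | False | False
False |  True |  True |  True | False
False |  True |  True | False |  True
False |  True | False |  True |  True
False |  True | False | False | False
False | False |  True |  True |  True
False | False |  True | False | False
False | False | False |  True | False
False | False | False | False |  True
The formula is true on 8 of the 16 rows.

8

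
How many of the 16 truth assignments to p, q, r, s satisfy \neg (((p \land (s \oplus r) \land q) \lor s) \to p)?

4

p | q | r | s || (s \oplus r) | φ
T | T | T | T ||      F       | F
T | T | T | F ||      T       | F
T | T | F | T ||      T       | F
T | T | F | F ||      F       | F
T | F | T | T ||      F       | F
T | F | T | F ||      T       | F
T | F | F | T ||      T       | F
T | F | F | F ||      F       | F
F | T | T | T ||      F       | T
F | T | T | F ||      T       | F
F | T | F | T ||      T       | T
F | T | F | F ||      F       | F
F | F | T | T ||      F       | T
F | F | T | F ||      T       | F
F | F | F | T ||      T       | T
F | F | F | F ||      F       | F
The formula is true on 4 of the 16 rows.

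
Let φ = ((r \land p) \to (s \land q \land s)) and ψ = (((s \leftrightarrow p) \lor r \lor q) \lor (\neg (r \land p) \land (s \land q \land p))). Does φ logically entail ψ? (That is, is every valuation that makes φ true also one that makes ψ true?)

p  q  r  s  |  φ  ψ
T  T  T  T  |  T  T
T  T  T  F  |  F  T
T  T  F  T  |  T  T
T  T  F  F  |  T  T
T  F  T  T  |  F  T
T  F  T  F  |  F  T
T  F  F  T  |  T  T
T  F  F  F  |  T  F
F  T  T  T  |  T  T
F  T  T  F  |  T  T
F  T  F  T  |  T  T
F  T  F  F  |  T  T
F  F  T  T  |  T  T
F  F  T  F  |  T  T
F  F  F  T  |  T  F
F  F  F  F  |  T  T
At p=T, q=F, r=F, s=F we have φ true but ψ false, so φ does not entail ψ.

no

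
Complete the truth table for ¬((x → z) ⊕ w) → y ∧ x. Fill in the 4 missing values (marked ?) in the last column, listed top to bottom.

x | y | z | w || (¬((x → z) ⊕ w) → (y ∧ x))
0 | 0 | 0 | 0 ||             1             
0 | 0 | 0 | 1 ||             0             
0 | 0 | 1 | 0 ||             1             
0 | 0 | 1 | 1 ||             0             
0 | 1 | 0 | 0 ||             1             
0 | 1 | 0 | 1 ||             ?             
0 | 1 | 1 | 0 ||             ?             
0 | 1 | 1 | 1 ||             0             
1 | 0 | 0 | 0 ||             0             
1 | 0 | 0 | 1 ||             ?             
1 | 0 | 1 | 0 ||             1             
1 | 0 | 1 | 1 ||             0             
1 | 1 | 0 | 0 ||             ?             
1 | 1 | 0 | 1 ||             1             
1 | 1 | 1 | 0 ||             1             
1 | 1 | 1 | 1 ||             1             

Row x=0, y=1, z=0, w=1: ¬((x → z) ⊕ w) = 1, (y ∧ x) = 0, so (¬((x → z) ⊕ w) → (y ∧ x)) = 0.
Row x=0, y=1, z=1, w=0: ¬((x → z) ⊕ w) = 0, (y ∧ x) = 0, so (¬((x → z) ⊕ w) → (y ∧ x)) = 1.
Row x=1, y=0, z=0, w=1: ¬((x → z) ⊕ w) = 0, (y ∧ x) = 0, so (¬((x → z) ⊕ w) → (y ∧ x)) = 1.
Row x=1, y=1, z=0, w=0: ¬((x → z) ⊕ w) = 1, (y ∧ x) = 1, so (¬((x → z) ⊕ w) → (y ∧ x)) = 1.

0, 1, 1, 1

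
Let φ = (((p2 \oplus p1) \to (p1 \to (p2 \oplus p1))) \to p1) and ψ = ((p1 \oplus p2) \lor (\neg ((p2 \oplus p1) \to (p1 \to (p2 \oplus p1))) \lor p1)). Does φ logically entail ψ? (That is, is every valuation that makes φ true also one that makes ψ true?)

yes

p1  p2  |  φ  ψ
0   0   |  0  0
0   1   |  0  1
1   0   |  1  1
1   1   |  1  1
In every row where φ is true, ψ is also true, so φ ⊨ ψ.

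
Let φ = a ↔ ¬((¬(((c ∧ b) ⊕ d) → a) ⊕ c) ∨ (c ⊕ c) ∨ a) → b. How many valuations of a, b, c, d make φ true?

a | b | c | d || φ
1 | 1 | 1 | 1 || 1
1 | 1 | 1 | 0 || 1
1 | 1 | 0 | 1 || 1
1 | 1 | 0 | 0 || 1
1 | 0 | 1 | 1 || 1
1 | 0 | 1 | 0 || 1
1 | 0 | 0 | 1 || 1
1 | 0 | 0 | 0 || 1
0 | 1 | 1 | 1 || 0
0 | 1 | 1 | 0 || 0
0 | 1 | 0 | 1 || 0
0 | 1 | 0 | 0 || 0
0 | 0 | 1 | 1 || 1
0 | 0 | 1 | 0 || 0
0 | 0 | 0 | 1 || 0
0 | 0 | 0 | 0 || 1
The formula is true on 10 of the 16 rows.

10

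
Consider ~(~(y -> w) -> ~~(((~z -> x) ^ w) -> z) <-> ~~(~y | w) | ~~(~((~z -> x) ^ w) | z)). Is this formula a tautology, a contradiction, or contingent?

x | y | z | w | φ
- | - | - | - | -
T | T | T | T | F
T | T | T | F | F
T | T | F | T | F
T | T | F | F | F
T | F | T | T | F
T | F | T | F | F
T | F | F | T | F
T | F | F | F | F
F | T | T | T | F
F | T | T | F | F
F | T | F | T | F
F | T | F | F | F
F | F | T | T | F
F | F | T | F | F
F | F | F | T | F
F | F | F | F | F
Every row is F, so the formula is a contradiction.

contradiction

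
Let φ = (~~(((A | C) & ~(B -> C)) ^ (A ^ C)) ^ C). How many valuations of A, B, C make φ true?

A  B  C     (A | C)  (B -> C)  ~(B -> C)  ((A | C) & ~(B -> C))  (A ^ C)  φ
F  F  F        F        T          F                F               F     F
F  F  T        T        T          F                F               T     F
F  T  F        F        F          T                F               F     F
F  T  T        T        T          F                F               T     F
T  F  F        T        T          F                F               T     T
T  F  T        T        T          F                F               F     T
T  T  F        T        F          T                T               T     F
T  T  T        T        T          F                F               F     T
The formula is true on 3 of the 8 rows.

3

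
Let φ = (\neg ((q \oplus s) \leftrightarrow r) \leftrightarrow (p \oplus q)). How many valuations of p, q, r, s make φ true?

8

p  q  r  s  |  (q \oplus s)  (p \oplus q)  φ
T  T  T  T  |       F             F        F
T  T  T  F  |       T             F        T
T  T  F  T  |       F             F        T
T  T  F  F  |       T             F        F
T  F  T  T  |       T             T        F
T  F  T  F  |       F             T        T
T  F  F  T  |       T             T        T
T  F  F  F  |       F             T        F
F  T  T  T  |       F             T        T
F  T  T  F  |       T             T        F
F  T  F  T  |       F             T        F
F  T  F  F  |       T             T        T
F  F  T  T  |       T             F        T
F  F  T  F  |       F             F        F
F  F  F  T  |       T             F        F
F  F  F  F  |       F             F        T
The formula is true on 8 of the 16 rows.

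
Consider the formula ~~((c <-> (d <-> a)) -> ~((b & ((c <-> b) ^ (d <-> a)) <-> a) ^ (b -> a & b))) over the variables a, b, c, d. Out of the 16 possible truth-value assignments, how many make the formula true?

10

a | b | c | d | (d <-> a) | (c <-> (d <-> a)) | (c <-> b) | ((c <-> b) ^ (d <-> a)) | (a & b) | (b -> (a & b)) | φ
- | - | - | - | --------- | ----------------- | --------- | ----------------------- | ------- | -------------- | -
0 | 0 | 0 | 0 |     1     |         0         |     1     |            0            |    0    |       1        | 1
0 | 0 | 0 | 1 |     0     |         1         |     1     |            1            |    0    |       1        | 1
0 | 0 | 1 | 0 |     1     |         1         |     0     |            1            |    0    |       1        | 1
0 | 0 | 1 | 1 |     0     |         0         |     0     |            0            |    0    |       1        | 1
0 | 1 | 0 | 0 |     1     |         0         |     0     |            1            |    0    |       0        | 1
0 | 1 | 0 | 1 |     0     |         1         |     0     |            0            |    0    |       0        | 0
0 | 1 | 1 | 0 |     1     |         1         |     1     |            0            |    0    |       0        | 0
0 | 1 | 1 | 1 |     0     |         0         |     1     |            1            |    0    |       0        | 1
1 | 0 | 0 | 0 |     0     |         1         |     1     |            1            |    0    |       1        | 0
1 | 0 | 0 | 1 |     1     |         0         |     1     |            0            |    0    |       1        | 1
1 | 0 | 1 | 0 |     0     |         0         |     0     |            0            |    0    |       1        | 1
1 | 0 | 1 | 1 |     1     |         1         |     0     |            1            |    0    |       1        | 0
1 | 1 | 0 | 0 |     0     |         1         |     0     |            0            |    1    |       1        | 0
1 | 1 | 0 | 1 |     1     |         0         |     0     |            1            |    1    |       1        | 1
1 | 1 | 1 | 0 |     0     |         0         |     1     |            1            |    1    |       1        | 1
1 | 1 | 1 | 1 |     1     |         1         |     1     |            0            |    1    |       1        | 0
The formula is true on 10 of the 16 rows.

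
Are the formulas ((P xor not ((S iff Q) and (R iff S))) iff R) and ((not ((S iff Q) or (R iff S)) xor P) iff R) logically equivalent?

  P   |   Q   |   R   |   S   ||   φ   |   ψ  
 True |  True |  True |  True ||  True |  True
 True |  True |  True | False || False | False
 True |  True | False |  True ||  True | False
 True |  True | False | False ||  True | False
 True | False |  True |  True || False |  True
 True | False |  True | False || False |  True
 True | False | False |  True ||  True |  True
 True | False | False | False || False | False
False |  True |  True |  True || False | False
False |  True |  True | False ||  True |  True
False |  True | False |  True || False |  True
False |  True | False | False || False |  True
False | False |  True |  True ||  True | False
False | False |  True | False ||  True | False
False | False | False |  True || False | False
False | False | False | False ||  True |  True
The columns differ at P=True, Q=True, R=False, S=True (φ=True, ψ=False), so they are not equivalent.

not equivalent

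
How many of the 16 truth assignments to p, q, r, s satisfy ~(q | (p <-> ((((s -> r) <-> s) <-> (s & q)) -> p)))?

1

p  q  r  s  |  (s -> r)  ((s -> r) <-> s)  (s & q)  φ
F  F  F  F  |     T             F             F     F
F  F  F  T  |     F             F             F     F
F  F  T  F  |     T             F             F     F
F  F  T  T  |     T             T             F     T
F  T  F  F  |     T             F             F     F
F  T  F  T  |     F             F             T     F
F  T  T  F  |     T             F             F     F
F  T  T  T  |     T             T             T     F
T  F  F  F  |     T             F             F     F
T  F  F  T  |     F             F             F     F
T  F  T  F  |     T             F             F     F
T  F  T  T  |     T             T             F     F
T  T  F  F  |     T             F             F     F
T  T  F  T  |     F             F             T     F
T  T  T  F  |     T             F             F     F
T  T  T  T  |     T             T             T     F
The formula is true on 1 of the 16 rows.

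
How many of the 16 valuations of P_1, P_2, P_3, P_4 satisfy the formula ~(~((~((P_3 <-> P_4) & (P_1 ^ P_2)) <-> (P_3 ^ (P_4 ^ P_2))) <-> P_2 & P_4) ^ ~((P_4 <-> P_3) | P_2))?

10

P_1  P_2  P_3  P_4     (P_3 <-> P_4)  (P_1 ^ P_2)  (P_4 ^ P_2)  (P_3 ^ (P_4 ^ P_2))  (P_2 & P_4)  (P_4 <-> P_3)  ((P_4 <-> P_3) | P_2)  ~((P_4 <-> P_3) | P_2)  φ
 F    F    F    F            T             F            F                F                F             T                  T                      F             T
 F    F    F    T            F             F            T                T                F             F                  F                      T             T
 F    F    T    F            F             F            F                T                F             F                  F                      T             T
 F    F    T    T            T             F            T                F                F             T                  T                      F             T
 F    T    F    F            T             T            T                T                F             T                  T                      F             T
 F    T    F    T            F             T            F                F                T             F                  T                      F             F
 F    T    T    F            F             T            T                F                F             F                  T                      F             T
 F    T    T    T            T             T            F                T                T             T                  T                      F             F
 T    F    F    F            T             T            F                F                F             T                  T                      F             F
 T    F    F    T            F             T            T                T                F             F                  F                      T             T
 T    F    T    F            F             T            F                T                F             F                  F                      T             T
 T    F    T    T            T             T            T                F                F             T                  T                      F             F
 T    T    F    F            T             F            T                T                F             T                  T                      F             F
 T    T    F    T            F             F            F                F                T             F                  T                      F             F
 T    T    T    F            F             F            T                F                F             F                  T                      F             T
 T    T    T    T            T             F            F                T                T             T                  T                      F             T
The formula is true on 10 of the 16 rows.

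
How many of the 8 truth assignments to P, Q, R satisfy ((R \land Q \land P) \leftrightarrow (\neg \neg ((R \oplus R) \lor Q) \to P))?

P  Q  R  |  (R \land Q \land P)  (R \oplus R)  ((R \oplus R) \lor Q)  \neg ((R \oplus R) \lor Q)  φ
1  1  1  |           1                0                  1                        0               1
1  1  0  |           0                0                  1                        0               0
1  0  1  |           0                0                  0                        1               0
1  0  0  |           0                0                  0                        1               0
0  1  1  |           0                0                  1                        0               1
0  1  0  |           0                0                  1                        0               1
0  0  1  |           0                0                  0                        1               0
0  0  0  |           0                0                  0                        1               0
The formula is true on 3 of the 8 rows.

3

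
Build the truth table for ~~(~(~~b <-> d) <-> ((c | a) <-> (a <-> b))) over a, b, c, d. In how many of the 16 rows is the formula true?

8

a  b  c  d     ~b  ~~b  (~~b <-> d)  ~(~~b <-> d)  (c | a)  (a <-> b)  ((c | a) <-> (a <-> b))  φ
T  T  T  T     F    T        T            F           T         T                 T             F
T  T  T  F     F    T        F            T           T         T                 T             T
T  T  F  T     F    T        T            F           T         T                 T             F
T  T  F  F     F    T        F            T           T         T                 T             T
T  F  T  T     T    F        F            T           T         F                 F             F
T  F  T  F     T    F        T            F           T         F                 F             T
T  F  F  T     T    F        F            T           T         F                 F             F
T  F  F  F     T    F        T            F           T         F                 F             T
F  T  T  T     F    T        T            F           T         F                 F             T
F  T  T  F     F    T        F            T           T         F                 F             F
F  T  F  T     F    T        T            F           F         F                 T             F
F  T  F  F     F    T        F            T           F         F                 T             T
F  F  T  T     T    F        F            T           T         T                 T             T
F  F  T  F     T    F        T            F           T         T                 T             F
F  F  F  T     T    F        F            T           F         T                 F             F
F  F  F  F     T    F        T            F           F         T                 F             T
The formula is true on 8 of the 16 rows.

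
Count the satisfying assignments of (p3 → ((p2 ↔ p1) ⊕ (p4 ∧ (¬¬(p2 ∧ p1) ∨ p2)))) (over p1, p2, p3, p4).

p1  p2  p3  p4  |  φ
F   F   F   F   |  T
F   F   F   T   |  T
F   F   T   F   |  T
F   F   T   T   |  T
F   T   F   F   |  T
F   T   F   T   |  T
F   T   T   F   |  F
F   T   T   T   |  T
T   F   F   F   |  T
T   F   F   T   |  T
T   F   T   F   |  F
T   F   T   T   |  F
T   T   F   F   |  T
T   T   F   T   |  T
T   T   T   F   |  T
T   T   T   T   |  F
The formula is true on 12 of the 16 rows.

12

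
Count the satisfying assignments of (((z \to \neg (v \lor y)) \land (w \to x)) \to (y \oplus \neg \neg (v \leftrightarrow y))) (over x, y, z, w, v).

x  y  z  w  v  |  φ
0  0  0  0  0  |  1
0  0  0  0  1  |  0
0  0  0  1  0  |  1
0  0  0  1  1  |  1
0  0  1  0  0  |  1
0  0  1  0  1  |  1
0  0  1  1  0  |  1
0  0  1  1  1  |  1
0  1  0  0  0  |  1
0  1  0  0  1  |  0
0  1  0  1  0  |  1
0  1  0  1  1  |  1
0  1  1  0  0  |  1
0  1  1  0  1  |  1
0  1  1  1  0  |  1
0  1  1  1  1  |  1
1  0  0  0  0  |  1
1  0  0  0  1  |  0
1  0  0  1  0  |  1
1  0  0  1  1  |  0
1  0  1  0  0  |  1
1  0  1  0  1  |  1
1  0  1  1  0  |  1
1  0  1  1  1  |  1
1  1  0  0  0  |  1
1  1  0  0  1  |  0
1  1  0  1  0  |  1
1  1  0  1  1  |  0
1  1  1  0  0  |  1
1  1  1  0  1  |  1
1  1  1  1  0  |  1
1  1  1  1  1  |  1
The formula is true on 26 of the 32 rows.

26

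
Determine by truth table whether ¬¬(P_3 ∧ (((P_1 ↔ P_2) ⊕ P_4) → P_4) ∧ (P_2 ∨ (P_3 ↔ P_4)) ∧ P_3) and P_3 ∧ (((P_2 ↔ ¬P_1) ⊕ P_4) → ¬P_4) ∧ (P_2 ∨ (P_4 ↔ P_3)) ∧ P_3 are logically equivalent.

not equivalent

P_1 | P_2 | P_3 | P_4 | φ | ψ
--- | --- | --- | --- | - | -
 T  |  T  |  T  |  T  | T | F
 T  |  T  |  T  |  F  | F | T
 T  |  T  |  F  |  T  | F | F
 T  |  T  |  F  |  F  | F | F
 T  |  F  |  T  |  T  | T | T
 T  |  F  |  T  |  F  | F | F
 T  |  F  |  F  |  T  | F | F
 T  |  F  |  F  |  F  | F | F
 F  |  T  |  T  |  T  | T | T
 F  |  T  |  T  |  F  | T | T
 F  |  T  |  F  |  T  | F | F
 F  |  T  |  F  |  F  | F | F
 F  |  F  |  T  |  T  | T | F
 F  |  F  |  T  |  F  | F | F
 F  |  F  |  F  |  T  | F | F
 F  |  F  |  F  |  F  | F | F
The columns differ at P_1=T, P_2=T, P_3=T, P_4=T (φ=T, ψ=F), so they are not equivalent.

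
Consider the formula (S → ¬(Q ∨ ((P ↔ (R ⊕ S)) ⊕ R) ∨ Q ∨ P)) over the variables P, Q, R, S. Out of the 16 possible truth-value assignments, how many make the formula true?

10

P | Q | R | S || (R ⊕ S) | (P ↔ (R ⊕ S)) | ((P ↔ (R ⊕ S)) ⊕ R) | φ
1 | 1 | 1 | 1 ||    0    |       0       |          1          | 0
1 | 1 | 1 | 0 ||    1    |       1       |          0          | 1
1 | 1 | 0 | 1 ||    1    |       1       |          1          | 0
1 | 1 | 0 | 0 ||    0    |       0       |          0          | 1
1 | 0 | 1 | 1 ||    0    |       0       |          1          | 0
1 | 0 | 1 | 0 ||    1    |       1       |          0          | 1
1 | 0 | 0 | 1 ||    1    |       1       |          1          | 0
1 | 0 | 0 | 0 ||    0    |       0       |          0          | 1
0 | 1 | 1 | 1 ||    0    |       1       |          0          | 0
0 | 1 | 1 | 0 ||    1    |       0       |          1          | 1
0 | 1 | 0 | 1 ||    1    |       0       |          0          | 0
0 | 1 | 0 | 0 ||    0    |       1       |          1          | 1
0 | 0 | 1 | 1 ||    0    |       1       |          0          | 1
0 | 0 | 1 | 0 ||    1    |       0       |          1          | 1
0 | 0 | 0 | 1 ||    1    |       0       |          0          | 1
0 | 0 | 0 | 0 ||    0    |       1       |          1          | 1
The formula is true on 10 of the 16 rows.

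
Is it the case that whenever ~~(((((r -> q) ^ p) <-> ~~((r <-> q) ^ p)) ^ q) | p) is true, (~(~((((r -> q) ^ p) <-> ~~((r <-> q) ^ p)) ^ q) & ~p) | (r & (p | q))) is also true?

p | q | r || φ | ψ
1 | 1 | 1 || 1 | 1
1 | 1 | 0 || 1 | 1
1 | 0 | 1 || 1 | 1
1 | 0 | 0 || 1 | 1
0 | 1 | 1 || 0 | 1
0 | 1 | 0 || 1 | 1
0 | 0 | 1 || 1 | 1
0 | 0 | 0 || 1 | 1
In every row where φ is true, ψ is also true, so φ ⊨ ψ.

yes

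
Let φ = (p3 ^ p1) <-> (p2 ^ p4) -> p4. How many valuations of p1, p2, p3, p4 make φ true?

p1 | p2 | p3 | p4 | ((p3 ^ p1) <-> ((p2 ^ p4) -> p4))
-- | -- | -- | -- | ---------------------------------
1  | 1  | 1  | 1  |                 0                
1  | 1  | 1  | 0  |                 1                
1  | 1  | 0  | 1  |                 1                
1  | 1  | 0  | 0  |                 0                
1  | 0  | 1  | 1  |                 0                
1  | 0  | 1  | 0  |                 0                
1  | 0  | 0  | 1  |                 1                
1  | 0  | 0  | 0  |                 1                
0  | 1  | 1  | 1  |                 1                
0  | 1  | 1  | 0  |                 0                
0  | 1  | 0  | 1  |                 0                
0  | 1  | 0  | 0  |                 1                
0  | 0  | 1  | 1  |                 1                
0  | 0  | 1  | 0  |                 1                
0  | 0  | 0  | 1  |                 0                
0  | 0  | 0  | 0  |                 0                
The formula is true on 8 of the 16 rows.

8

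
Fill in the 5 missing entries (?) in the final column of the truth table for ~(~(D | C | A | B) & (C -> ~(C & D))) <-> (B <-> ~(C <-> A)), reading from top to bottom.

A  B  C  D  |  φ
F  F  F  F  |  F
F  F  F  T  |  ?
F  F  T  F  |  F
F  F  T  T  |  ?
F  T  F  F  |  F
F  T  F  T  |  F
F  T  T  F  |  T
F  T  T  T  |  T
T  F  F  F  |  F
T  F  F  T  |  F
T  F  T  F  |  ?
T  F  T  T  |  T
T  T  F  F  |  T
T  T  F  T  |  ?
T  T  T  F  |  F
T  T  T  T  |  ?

Row A=F, B=F, C=F, D=T: ~(~(D | C | A | B) & (C -> ~(C & D))) = T, (B <-> ~(C <-> A)) = T, so the formula = T.
Row A=F, B=F, C=T, D=T: ~(~(D | C | A | B) & (C -> ~(C & D))) = T, (B <-> ~(C <-> A)) = F, so the formula = F.
Row A=T, B=F, C=T, D=F: ~(~(D | C | A | B) & (C -> ~(C & D))) = T, (B <-> ~(C <-> A)) = T, so the formula = T.
Row A=T, B=T, C=F, D=T: ~(~(D | C | A | B) & (C -> ~(C & D))) = T, (B <-> ~(C <-> A)) = T, so the formula = T.
Row A=T, B=T, C=T, D=T: ~(~(D | C | A | B) & (C -> ~(C & D))) = T, (B <-> ~(C <-> A)) = F, so the formula = F.

T, F, T, T, F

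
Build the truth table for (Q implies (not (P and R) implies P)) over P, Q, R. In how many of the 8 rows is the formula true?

P | Q | R || (P and R) | not (P and R) | (not (P and R) implies P) | φ
F | F | F ||     F     |       T       |             F             | T
F | F | T ||     F     |       T       |             F             | T
F | T | F ||     F     |       T       |             F             | F
F | T | T ||     F     |       T       |             F             | F
T | F | F ||     F     |       T       |             T             | T
T | F | T ||     T     |       F       |             T             | T
T | T | F ||     F     |       T       |             T             | T
T | T | T ||     T     |       F       |             T             | T
The formula is true on 6 of the 8 rows.

6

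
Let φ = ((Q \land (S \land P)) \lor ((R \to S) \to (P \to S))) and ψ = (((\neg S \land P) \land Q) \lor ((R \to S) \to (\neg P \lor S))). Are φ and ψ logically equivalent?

P | Q | R | S || φ | ψ
T | T | T | T || T | T
T | T | T | F || T | T
T | T | F | T || T | T
T | T | F | F || F | T
T | F | T | T || T | T
T | F | T | F || T | T
T | F | F | T || T | T
T | F | F | F || F | F
F | T | T | T || T | T
F | T | T | F || T | T
F | T | F | T || T | T
F | T | F | F || T | T
F | F | T | T || T | T
F | F | T | F || T | T
F | F | F | T || T | T
F | F | F | F || T | T
The columns differ at P=T, Q=T, R=F, S=F (φ=F, ψ=T), so they are not equivalent.

not equivalent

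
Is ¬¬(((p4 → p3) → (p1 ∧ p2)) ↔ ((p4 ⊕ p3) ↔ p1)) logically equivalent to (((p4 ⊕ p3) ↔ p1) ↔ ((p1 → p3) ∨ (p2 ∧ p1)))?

p1  p2  p3  p4  |  φ  ψ
F   F   F   F   |  F  T
F   F   F   T   |  F  F
F   F   T   F   |  T  F
F   F   T   T   |  F  T
F   T   F   F   |  F  T
F   T   F   T   |  F  F
F   T   T   F   |  T  F
F   T   T   T   |  F  T
T   F   F   F   |  T  T
T   F   F   T   |  T  F
T   F   T   F   |  F  T
T   F   T   T   |  T  F
T   T   F   F   |  F  F
T   T   F   T   |  T  T
T   T   T   F   |  T  T
T   T   T   T   |  F  F
The columns differ at p1=F, p2=F, p3=F, p4=F (φ=F, ψ=T), so they are not equivalent.

not equivalent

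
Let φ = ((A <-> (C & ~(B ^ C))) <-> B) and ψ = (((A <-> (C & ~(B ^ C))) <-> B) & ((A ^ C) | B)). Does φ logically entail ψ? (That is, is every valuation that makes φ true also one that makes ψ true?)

A | B | C || φ | ψ
T | T | T || T | T
T | T | F || F | F
T | F | T || T | F
T | F | F || T | T
F | T | T || F | F
F | T | F || T | T
F | F | T || F | F
F | F | F || F | F
At A=T, B=F, C=T we have φ true but ψ false, so φ does not entail ψ.

no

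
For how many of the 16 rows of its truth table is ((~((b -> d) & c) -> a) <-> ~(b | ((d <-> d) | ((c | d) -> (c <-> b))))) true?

a  b  c  d     (b -> d)  ((b -> d) & c)  ~((b -> d) & c)  (~((b -> d) & c) -> a)  (d <-> d)  (c | d)  (c <-> b)  ((c | d) -> (c <-> b))  φ
F  F  F  F        T            F                T                   F                 T         F         T                T             T
F  F  F  T        T            F                T                   F                 T         T         T                T             T
F  F  T  F        T            T                F                   T                 T         T         F                F             F
F  F  T  T        T            T                F                   T                 T         T         F                F             F
F  T  F  F        F            F                T                   F                 T         F         F                T             T
F  T  F  T        T            F                T                   F                 T         T         F                F             T
F  T  T  F        F            F                T                   F                 T         T         T                T             T
F  T  T  T        T            T                F                   T                 T         T         T                T             F
T  F  F  F        T            F                T                   T                 T         F         T                T             F
T  F  F  T        T            F                T                   T                 T         T         T                T             F
T  F  T  F        T            T                F                   T                 T         T         F                F             F
T  F  T  T        T            T                F                   T                 T         T         F                F             F
T  T  F  F        F            F                T                   T                 T         F         F                T             F
T  T  F  T        T            F                T                   T                 T         T         F                F             F
T  T  T  F        F            F                T                   T                 T         T         T                T             F
T  T  T  T        T            T                F                   T                 T         T         T                T             F
The formula is true on 5 of the 16 rows.

5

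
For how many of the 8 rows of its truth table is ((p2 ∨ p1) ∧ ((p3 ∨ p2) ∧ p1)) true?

3

p1 | p2 | p3 | ((p2 ∨ p1) ∧ ((p3 ∨ p2) ∧ p1))
-- | -- | -- | ------------------------------
1  | 1  | 1  |               1               
1  | 1  | 0  |               1               
1  | 0  | 1  |               1               
1  | 0  | 0  |               0               
0  | 1  | 1  |               0               
0  | 1  | 0  |               0               
0  | 0  | 1  |               0               
0  | 0  | 0  |               0               
The formula is true on 3 of the 8 rows.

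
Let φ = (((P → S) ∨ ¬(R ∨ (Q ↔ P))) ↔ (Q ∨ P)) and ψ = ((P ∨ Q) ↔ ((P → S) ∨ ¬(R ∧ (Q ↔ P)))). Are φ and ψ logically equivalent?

not equivalent

P | Q | R | S | φ | ψ
- | - | - | - | - | -
T | T | T | T | T | T
T | T | T | F | F | F
T | T | F | T | T | T
T | T | F | F | F | T
T | F | T | T | T | T
T | F | T | F | F | T
T | F | F | T | T | T
T | F | F | F | T | T
F | T | T | T | T | T
F | T | T | F | T | T
F | T | F | T | T | T
F | T | F | F | T | T
F | F | T | T | F | F
F | F | T | F | F | F
F | F | F | T | F | F
F | F | F | F | F | F
The columns differ at P=T, Q=T, R=F, S=F (φ=F, ψ=T), so they are not equivalent.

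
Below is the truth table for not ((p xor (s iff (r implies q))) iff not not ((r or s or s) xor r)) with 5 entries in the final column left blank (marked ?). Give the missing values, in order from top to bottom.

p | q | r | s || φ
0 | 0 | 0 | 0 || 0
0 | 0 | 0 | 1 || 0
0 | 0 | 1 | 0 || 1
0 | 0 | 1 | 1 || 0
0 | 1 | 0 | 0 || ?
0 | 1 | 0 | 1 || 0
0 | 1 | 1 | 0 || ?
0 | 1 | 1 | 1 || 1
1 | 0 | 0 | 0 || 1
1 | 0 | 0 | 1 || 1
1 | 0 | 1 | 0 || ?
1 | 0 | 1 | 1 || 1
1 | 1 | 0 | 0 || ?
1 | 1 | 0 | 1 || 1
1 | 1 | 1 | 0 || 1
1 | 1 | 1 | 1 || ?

0, 0, 0, 1, 0

Row p=0, q=1, r=0, s=0: (p xor (s iff (r implies q))) = 0, not not ((r or s or s) xor r) = 0, ((p xor (s iff (r implies q))) iff not not ((r or s or s) xor r)) = 1, so the formula = 0.
Row p=0, q=1, r=1, s=0: (p xor (s iff (r implies q))) = 0, not not ((r or s or s) xor r) = 0, ((p xor (s iff (r implies q))) iff not not ((r or s or s) xor r)) = 1, so the formula = 0.
Row p=1, q=0, r=1, s=0: (p xor (s iff (r implies q))) = 0, not not ((r or s or s) xor r) = 0, ((p xor (s iff (r implies q))) iff not not ((r or s or s) xor r)) = 1, so the formula = 0.
Row p=1, q=1, r=0, s=0: (p xor (s iff (r implies q))) = 1, not not ((r or s or s) xor r) = 0, ((p xor (s iff (r implies q))) iff not not ((r or s or s) xor r)) = 0, so the formula = 1.
Row p=1, q=1, r=1, s=1: (p xor (s iff (r implies q))) = 0, not not ((r or s or s) xor r) = 0, ((p xor (s iff (r implies q))) iff not not ((r or s or s) xor r)) = 1, so the formula = 0.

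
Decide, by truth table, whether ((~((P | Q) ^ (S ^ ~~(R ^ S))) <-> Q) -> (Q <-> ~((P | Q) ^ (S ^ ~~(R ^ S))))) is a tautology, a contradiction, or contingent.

  P      Q      R      S       (P | Q)  (R ^ S)  ~(R ^ S)  ~~(R ^ S)  (S ^ ~~(R ^ S))  ((P | Q) ^ (S ^ ~~(R ^ S)))  ~((P | Q) ^ (S ^ ~~(R ^ S)))    φ  
False  False  False  False      False    False     True      False         False                  False                         True               True
False  False  False   True      False     True    False       True         False                  False                         True               True
False  False   True  False      False     True    False       True          True                   True                        False               True
False  False   True   True      False    False     True      False          True                   True                        False               True
False   True  False  False       True    False     True      False         False                   True                        False               True
False   True  False   True       True     True    False       True         False                   True                        False               True
False   True   True  False       True     True    False       True          True                  False                         True               True
False   True   True   True       True    False     True      False          True                  False                         True               True
 True  False  False  False       True    False     True      False         False                   True                        False               True
 True  False  False   True       True     True    False       True         False                   True                        False               True
 True  False   True  False       True     True    False       True          True                  False                         True               True
 True  False   True   True       True    False     True      False          True                  False                         True               True
 True   True  False  False       True    False     True      False         False                   True                        False               True
 True   True  False   True       True     True    False       True         False                   True                        False               True
 True   True   True  False       True     True    False       True          True                  False                         True               True
 True   True   True   True       True    False     True      False          True                  False                         True               True
Every row is True, so the formula is a tautology.

tautology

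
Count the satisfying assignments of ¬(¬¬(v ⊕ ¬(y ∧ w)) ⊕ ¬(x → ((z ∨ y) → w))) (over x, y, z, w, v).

x  y  z  w  v  |  φ
F  F  F  F  F  |  F
F  F  F  F  T  |  T
F  F  F  T  F  |  F
F  F  F  T  T  |  T
F  F  T  F  F  |  F
F  F  T  F  T  |  T
F  F  T  T  F  |  F
F  F  T  T  T  |  T
F  T  F  F  F  |  F
F  T  F  F  T  |  T
F  T  F  T  F  |  T
F  T  F  T  T  |  F
F  T  T  F  F  |  F
F  T  T  F  T  |  T
F  T  T  T  F  |  T
F  T  T  T  T  |  F
T  F  F  F  F  |  F
T  F  F  F  T  |  T
T  F  F  T  F  |  F
T  F  F  T  T  |  T
T  F  T  F  F  |  T
T  F  T  F  T  |  F
T  F  T  T  F  |  F
T  F  T  T  T  |  T
T  T  F  F  F  |  T
T  T  F  F  T  |  F
T  T  F  T  F  |  T
T  T  F  T  T  |  F
T  T  T  F  F  |  T
T  T  T  F  T  |  F
T  T  T  T  F  |  T
T  T  T  T  T  |  F
The formula is true on 16 of the 32 rows.

16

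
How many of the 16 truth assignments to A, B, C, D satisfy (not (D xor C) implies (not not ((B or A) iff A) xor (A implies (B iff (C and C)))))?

12

A  B  C  D  |  (D xor C)  not (D xor C)  (B or A)  ((B or A) iff A)  not ((B or A) iff A)  not not ((B or A) iff A)  (C and C)  (B iff (C and C))  φ
0  0  0  0  |      0            1           0             1                   0                       1                  0              1          0
0  0  0  1  |      1            0           0             1                   0                       1                  0              1          1
0  0  1  0  |      1            0           0             1                   0                       1                  1              0          1
0  0  1  1  |      0            1           0             1                   0                       1                  1              0          0
0  1  0  0  |      0            1           1             0                   1                       0                  0              0          1
0  1  0  1  |      1            0           1             0                   1                       0                  0              0          1
0  1  1  0  |      1            0           1             0                   1                       0                  1              1          1
0  1  1  1  |      0            1           1             0                   1                       0                  1              1          1
1  0  0  0  |      0            1           1             1                   0                       1                  0              1          0
1  0  0  1  |      1            0           1             1                   0                       1                  0              1          1
1  0  1  0  |      1            0           1             1                   0                       1                  1              0          1
1  0  1  1  |      0            1           1             1                   0                       1                  1              0          1
1  1  0  0  |      0            1           1             1                   0                       1                  0              0          1
1  1  0  1  |      1            0           1             1                   0                       1                  0              0          1
1  1  1  0  |      1            0           1             1                   0                       1                  1              1          1
1  1  1  1  |      0            1           1             1                   0                       1                  1              1          0
The formula is true on 12 of the 16 rows.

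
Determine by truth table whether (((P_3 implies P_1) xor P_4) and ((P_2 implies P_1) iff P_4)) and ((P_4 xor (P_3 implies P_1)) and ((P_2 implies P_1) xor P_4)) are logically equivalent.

 P_1  |  P_2  |  P_3  |  P_4  ||   φ   |   ψ  
 True |  True |  True |  True || False | False
 True |  True |  True | False || False |  True
 True |  True | False |  True || False | False
 True |  True | False | False || False |  True
 True | False |  True |  True || False | False
 True | False |  True | False || False |  True
 True | False | False |  True || False | False
 True | False | False | False || False |  True
False |  True |  True |  True || False |  True
False |  True |  True | False || False | False
False |  True | False |  True || False | False
False |  True | False | False ||  True | False
False | False |  True |  True ||  True | False
False | False |  True | False || False | False
False | False | False |  True || False | False
False | False | False | False || False |  True
The columns differ at P_1=True, P_2=True, P_3=True, P_4=False (φ=False, ψ=True), so they are not equivalent.

not equivalent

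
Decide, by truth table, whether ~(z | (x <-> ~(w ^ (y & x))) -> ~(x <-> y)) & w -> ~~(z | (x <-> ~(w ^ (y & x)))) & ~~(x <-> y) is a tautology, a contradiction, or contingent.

tautology

  x      y      z      w       (y & x)  (w ^ (y & x))  ~(w ^ (y & x))  (x <-> ~(w ^ (y & x)))  (z | (x <-> ~(w ^ (y & x))))  (x <-> y)  ~(x <-> y)  ~~(x <-> y)    φ  
False  False  False  False      False       False           True               False                      False                 True      False         True      True
False  False  False   True      False        True          False                True                       True                 True      False         True      True
False  False   True  False      False       False           True               False                       True                 True      False         True      True
False  False   True   True      False        True          False                True                       True                 True      False         True      True
False   True  False  False      False       False           True               False                      False                False       True        False      True
False   True  False   True      False        True          False                True                       True                False       True        False      True
False   True   True  False      False       False           True               False                       True                False       True        False      True
False   True   True   True      False        True          False                True                       True                False       True        False      True
 True  False  False  False      False       False           True                True                       True                False       True        False      True
 True  False  False   True      False        True          False               False                      False                False       True        False      True
 True  False   True  False      False       False           True                True                       True                False       True        False      True
 True  False   True   True      False        True          False               False                       True                False       True        False      True
 True   True  False  False       True        True          False               False                      False                 True      False         True      True
 True   True  False   True       True       False           True                True                       True                 True      False         True      True
 True   True   True  False       True        True          False               False                       True                 True      False         True      True
 True   True   True   True       True       False           True                True                       True                 True      False         True      True
Every row is True, so the formula is a tautology.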